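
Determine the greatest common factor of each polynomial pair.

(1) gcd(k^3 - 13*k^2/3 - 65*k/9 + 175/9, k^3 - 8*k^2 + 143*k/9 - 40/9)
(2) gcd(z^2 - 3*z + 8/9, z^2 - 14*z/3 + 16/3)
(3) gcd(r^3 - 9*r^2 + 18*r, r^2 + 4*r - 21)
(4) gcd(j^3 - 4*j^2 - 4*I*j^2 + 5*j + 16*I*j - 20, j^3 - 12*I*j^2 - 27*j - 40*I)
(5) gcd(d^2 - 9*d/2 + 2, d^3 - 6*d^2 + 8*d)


(1) = k - 5
(2) = gcd((z - 8/3)*(z - 1/3), (z - 8/3)*(z - 2)) = z - 8/3
(3) = r - 3
(4) = gcd((j - 4)*(j - 5*I)*(j + I), (j - 8*I)*(j - 5*I)*(j + I)) = j^2 - 4*I*j + 5
(5) = d - 4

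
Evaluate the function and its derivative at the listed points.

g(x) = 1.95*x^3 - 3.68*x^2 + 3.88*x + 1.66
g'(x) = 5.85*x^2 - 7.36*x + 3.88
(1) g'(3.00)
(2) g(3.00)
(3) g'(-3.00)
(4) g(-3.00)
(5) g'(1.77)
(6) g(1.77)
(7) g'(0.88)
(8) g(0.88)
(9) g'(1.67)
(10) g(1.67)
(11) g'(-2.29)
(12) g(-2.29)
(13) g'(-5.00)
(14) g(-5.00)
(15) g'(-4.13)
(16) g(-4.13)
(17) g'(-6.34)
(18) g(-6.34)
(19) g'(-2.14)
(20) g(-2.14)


(1) = 34.45
(2) = 32.83
(3) = 78.61
(4) = -95.75
(5) = 9.18
(6) = 7.81
(7) = 1.93
(8) = 3.55
(9) = 7.90
(10) = 6.96
(11) = 51.41
(12) = -49.94
(13) = 186.93
(14) = -353.49
(15) = 134.06
(16) = -214.50
(17) = 285.69
(18) = -667.80
(19) = 46.42
(20) = -42.61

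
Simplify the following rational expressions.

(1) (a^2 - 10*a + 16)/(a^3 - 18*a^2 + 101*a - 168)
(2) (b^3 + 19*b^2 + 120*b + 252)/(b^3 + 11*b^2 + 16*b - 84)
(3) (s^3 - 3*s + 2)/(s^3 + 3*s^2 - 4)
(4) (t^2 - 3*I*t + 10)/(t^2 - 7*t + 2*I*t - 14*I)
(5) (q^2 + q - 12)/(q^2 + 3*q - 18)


(1) = (a - 2)/(a^2 - 10*a + 21)
(2) = (b + 6)/(b - 2)
(3) = (s - 1)/(s + 2)
(4) = (t - 5*I)/(t - 7)
(5) = (q + 4)/(q + 6)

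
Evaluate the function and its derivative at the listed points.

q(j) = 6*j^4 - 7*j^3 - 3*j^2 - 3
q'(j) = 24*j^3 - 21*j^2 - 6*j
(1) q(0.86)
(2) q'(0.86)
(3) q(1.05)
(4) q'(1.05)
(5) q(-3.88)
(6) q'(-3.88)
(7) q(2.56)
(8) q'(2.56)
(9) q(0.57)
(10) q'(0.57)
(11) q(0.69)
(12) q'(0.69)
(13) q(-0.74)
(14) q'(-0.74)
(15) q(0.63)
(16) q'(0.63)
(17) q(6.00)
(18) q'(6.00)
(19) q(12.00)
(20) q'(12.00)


(1) = -6.39
(2) = -5.43
(3) = -7.12
(4) = -1.67
(5) = 1720.52
(6) = -1694.73
(7) = 117.60
(8) = 249.67
(9) = -4.64
(10) = -5.80
(11) = -5.37
(12) = -6.25
(13) = -0.01
(14) = -16.78
(15) = -5.00
(16) = -6.11
(17) = 6153.00
(18) = 4392.00
(19) = 111885.00
(20) = 38376.00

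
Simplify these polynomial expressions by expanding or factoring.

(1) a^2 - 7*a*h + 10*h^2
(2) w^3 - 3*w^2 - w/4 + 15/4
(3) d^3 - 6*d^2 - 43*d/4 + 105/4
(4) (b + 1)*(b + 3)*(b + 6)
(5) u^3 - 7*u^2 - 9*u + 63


(1) = (a - 5*h)*(a - 2*h)
(2) = (w - 5/2)*(w - 3/2)*(w + 1)
(3) = (d - 7)*(d - 3/2)*(d + 5/2)
(4) = b^3 + 10*b^2 + 27*b + 18
(5) = (u - 7)*(u - 3)*(u + 3)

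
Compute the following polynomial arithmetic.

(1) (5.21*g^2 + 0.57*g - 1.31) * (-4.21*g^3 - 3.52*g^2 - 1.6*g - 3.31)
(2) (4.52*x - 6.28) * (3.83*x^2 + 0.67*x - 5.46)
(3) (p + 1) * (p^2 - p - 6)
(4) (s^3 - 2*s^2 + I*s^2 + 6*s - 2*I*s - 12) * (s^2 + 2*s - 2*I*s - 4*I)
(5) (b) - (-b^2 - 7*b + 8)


(1) = -21.9341*g^5 - 20.7389*g^4 - 4.8273*g^3 - 13.5459*g^2 + 0.2093*g + 4.3361
(2) = 17.3116*x^3 - 21.024*x^2 - 28.8868*x + 34.2888
(3) = p^3 - 7*p - 6
(4) = s^5 - I*s^4 + 4*s^3 - 8*I*s^2 - 32*s + 48*I
(5) = b^2 + 8*b - 8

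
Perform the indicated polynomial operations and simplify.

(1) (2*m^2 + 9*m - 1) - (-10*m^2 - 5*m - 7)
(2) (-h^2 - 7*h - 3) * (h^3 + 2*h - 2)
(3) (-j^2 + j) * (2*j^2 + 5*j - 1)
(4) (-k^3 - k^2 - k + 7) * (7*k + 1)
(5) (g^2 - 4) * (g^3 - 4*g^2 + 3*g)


(1) = 12*m^2 + 14*m + 6
(2) = -h^5 - 7*h^4 - 5*h^3 - 12*h^2 + 8*h + 6
(3) = -2*j^4 - 3*j^3 + 6*j^2 - j
(4) = -7*k^4 - 8*k^3 - 8*k^2 + 48*k + 7
(5) = g^5 - 4*g^4 - g^3 + 16*g^2 - 12*g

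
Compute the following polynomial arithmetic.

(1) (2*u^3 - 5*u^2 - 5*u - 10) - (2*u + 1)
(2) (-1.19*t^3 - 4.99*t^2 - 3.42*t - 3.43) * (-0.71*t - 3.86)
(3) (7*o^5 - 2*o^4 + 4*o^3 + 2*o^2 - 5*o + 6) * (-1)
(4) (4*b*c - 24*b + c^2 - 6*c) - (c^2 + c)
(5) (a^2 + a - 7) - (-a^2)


(1) = 2*u^3 - 5*u^2 - 7*u - 11
(2) = 0.8449*t^4 + 8.1363*t^3 + 21.6896*t^2 + 15.6365*t + 13.2398
(3) = -7*o^5 + 2*o^4 - 4*o^3 - 2*o^2 + 5*o - 6
(4) = 4*b*c - 24*b - 7*c
(5) = 2*a^2 + a - 7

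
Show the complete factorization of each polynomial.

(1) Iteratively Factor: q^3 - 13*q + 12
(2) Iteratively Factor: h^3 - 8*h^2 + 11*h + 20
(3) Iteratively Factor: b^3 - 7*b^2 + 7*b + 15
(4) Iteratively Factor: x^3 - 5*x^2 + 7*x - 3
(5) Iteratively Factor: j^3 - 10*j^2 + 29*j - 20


(1) = (q + 4)*(q^2 - 4*q + 3) = (q - 1)*(q + 4)*(q - 3)
(2) = (h + 1)*(h^2 - 9*h + 20) = (h - 4)*(h + 1)*(h - 5)
(3) = (b + 1)*(b^2 - 8*b + 15) = (b - 5)*(b + 1)*(b - 3)
(4) = (x - 1)*(x^2 - 4*x + 3) = (x - 3)*(x - 1)*(x - 1)
(5) = (j - 1)*(j^2 - 9*j + 20) = (j - 5)*(j - 1)*(j - 4)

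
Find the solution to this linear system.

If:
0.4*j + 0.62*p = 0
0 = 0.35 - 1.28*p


Then:
j = -0.42
p = 0.27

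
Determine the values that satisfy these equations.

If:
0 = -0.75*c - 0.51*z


Then:
c = -0.68*z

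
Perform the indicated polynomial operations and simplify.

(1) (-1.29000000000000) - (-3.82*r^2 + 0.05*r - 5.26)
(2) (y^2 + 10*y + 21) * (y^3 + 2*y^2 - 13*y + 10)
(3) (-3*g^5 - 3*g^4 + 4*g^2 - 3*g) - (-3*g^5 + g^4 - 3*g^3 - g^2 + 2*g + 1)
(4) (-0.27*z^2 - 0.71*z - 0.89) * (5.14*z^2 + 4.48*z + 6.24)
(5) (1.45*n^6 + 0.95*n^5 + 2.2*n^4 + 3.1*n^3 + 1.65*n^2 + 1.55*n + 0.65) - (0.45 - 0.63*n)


(1) = 3.82*r^2 - 0.05*r + 3.97
(2) = y^5 + 12*y^4 + 28*y^3 - 78*y^2 - 173*y + 210
(3) = -4*g^4 + 3*g^3 + 5*g^2 - 5*g - 1
(4) = -1.3878*z^4 - 4.859*z^3 - 9.4402*z^2 - 8.4176*z - 5.5536
(5) = 1.45*n^6 + 0.95*n^5 + 2.2*n^4 + 3.1*n^3 + 1.65*n^2 + 2.18*n + 0.2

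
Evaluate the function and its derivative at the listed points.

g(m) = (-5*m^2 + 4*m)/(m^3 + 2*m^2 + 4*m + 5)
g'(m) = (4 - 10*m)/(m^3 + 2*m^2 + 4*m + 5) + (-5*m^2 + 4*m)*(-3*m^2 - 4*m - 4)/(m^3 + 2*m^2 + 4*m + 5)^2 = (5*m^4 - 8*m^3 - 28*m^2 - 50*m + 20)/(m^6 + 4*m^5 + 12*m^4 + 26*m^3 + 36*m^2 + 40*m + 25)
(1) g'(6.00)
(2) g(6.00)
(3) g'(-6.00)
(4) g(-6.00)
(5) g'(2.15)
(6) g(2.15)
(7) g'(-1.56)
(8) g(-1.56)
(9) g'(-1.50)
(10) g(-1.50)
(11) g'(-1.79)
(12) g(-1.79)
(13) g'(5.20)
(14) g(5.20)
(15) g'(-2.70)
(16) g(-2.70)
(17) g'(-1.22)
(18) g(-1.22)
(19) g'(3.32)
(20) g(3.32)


(1) = 0.03
(2) = -0.49
(3) = 0.28
(4) = 1.25
(5) = -0.18
(6) = -0.44
(7) = 3137.61
(8) = 108.78
(9) = 5396.00
(10) = -138.00
(11) = 52.90
(12) = 15.59
(13) = 0.03
(14) = -0.52
(15) = 3.15
(16) = 4.33
(17) = 39.57
(18) = -9.62
(19) = -0.02
(20) = -0.54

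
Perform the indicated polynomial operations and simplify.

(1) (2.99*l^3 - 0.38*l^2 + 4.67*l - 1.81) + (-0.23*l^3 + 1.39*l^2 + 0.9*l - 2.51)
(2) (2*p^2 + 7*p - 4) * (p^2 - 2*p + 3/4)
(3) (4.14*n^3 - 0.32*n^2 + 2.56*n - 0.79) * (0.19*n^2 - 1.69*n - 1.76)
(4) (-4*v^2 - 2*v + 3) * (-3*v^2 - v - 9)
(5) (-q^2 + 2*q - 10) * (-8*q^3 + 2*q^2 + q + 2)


(1) = 2.76*l^3 + 1.01*l^2 + 5.57*l - 4.32
(2) = 2*p^4 + 3*p^3 - 33*p^2/2 + 53*p/4 - 3
(3) = 0.7866*n^5 - 7.0574*n^4 - 6.2592*n^3 - 3.9133*n^2 - 3.1705*n + 1.3904
(4) = 12*v^4 + 10*v^3 + 29*v^2 + 15*v - 27
(5) = 8*q^5 - 18*q^4 + 83*q^3 - 20*q^2 - 6*q - 20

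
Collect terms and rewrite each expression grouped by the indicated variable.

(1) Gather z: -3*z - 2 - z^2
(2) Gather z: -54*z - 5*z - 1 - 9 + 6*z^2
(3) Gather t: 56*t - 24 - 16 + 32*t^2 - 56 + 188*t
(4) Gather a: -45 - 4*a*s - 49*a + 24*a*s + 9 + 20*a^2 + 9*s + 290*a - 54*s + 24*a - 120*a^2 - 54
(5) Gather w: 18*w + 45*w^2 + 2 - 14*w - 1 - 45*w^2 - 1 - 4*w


(1) = -z^2 - 3*z - 2
(2) = 6*z^2 - 59*z - 10
(3) = 32*t^2 + 244*t - 96
(4) = -100*a^2 + a*(20*s + 265) - 45*s - 90
(5) = 0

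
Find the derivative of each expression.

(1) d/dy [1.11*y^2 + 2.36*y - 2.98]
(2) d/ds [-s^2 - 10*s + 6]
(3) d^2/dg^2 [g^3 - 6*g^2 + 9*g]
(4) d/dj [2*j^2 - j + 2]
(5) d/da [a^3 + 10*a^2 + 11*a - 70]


(1) = 2.22*y + 2.36
(2) = -2*s - 10
(3) = 6*g - 12
(4) = 4*j - 1
(5) = 3*a^2 + 20*a + 11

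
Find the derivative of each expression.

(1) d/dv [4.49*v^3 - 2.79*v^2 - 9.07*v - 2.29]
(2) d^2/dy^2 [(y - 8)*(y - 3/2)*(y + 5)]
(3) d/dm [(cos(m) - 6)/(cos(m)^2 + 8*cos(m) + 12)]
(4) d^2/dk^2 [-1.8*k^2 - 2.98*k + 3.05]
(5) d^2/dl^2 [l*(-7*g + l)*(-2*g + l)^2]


(1) = 13.47*v^2 - 5.58*v - 9.07
(2) = 6*y - 9
(3) = (cos(m)^2 - 12*cos(m) - 60)*sin(m)/(cos(m)^2 + 8*cos(m) + 12)^2
(4) = -3.60000000000000
(5) = 64*g^2 - 66*g*l + 12*l^2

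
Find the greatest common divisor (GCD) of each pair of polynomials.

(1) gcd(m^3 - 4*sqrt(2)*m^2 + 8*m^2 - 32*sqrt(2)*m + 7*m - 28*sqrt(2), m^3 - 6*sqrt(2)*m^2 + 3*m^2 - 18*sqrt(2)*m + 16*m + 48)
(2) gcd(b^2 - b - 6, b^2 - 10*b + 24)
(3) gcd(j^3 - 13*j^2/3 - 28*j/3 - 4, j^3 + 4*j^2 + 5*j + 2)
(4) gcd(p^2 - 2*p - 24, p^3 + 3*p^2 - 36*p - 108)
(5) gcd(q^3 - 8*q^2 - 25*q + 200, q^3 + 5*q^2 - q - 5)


(1) = m - 4*sqrt(2)
(2) = 1
(3) = gcd((j - 6)*(j + 2/3)*(j + 1), (j + 1)^2*(j + 2)) = j + 1
(4) = gcd((p - 6)*(p + 4), (p - 6)*(p + 3)*(p + 6)) = p - 6
(5) = gcd((q - 8)*(q - 5)*(q + 5), (q - 1)*(q + 1)*(q + 5)) = q + 5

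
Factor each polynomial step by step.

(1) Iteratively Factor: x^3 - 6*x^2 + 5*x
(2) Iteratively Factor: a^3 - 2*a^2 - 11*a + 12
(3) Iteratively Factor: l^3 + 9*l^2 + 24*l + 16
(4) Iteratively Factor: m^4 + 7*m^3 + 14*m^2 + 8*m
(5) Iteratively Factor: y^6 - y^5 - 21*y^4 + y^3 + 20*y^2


(1) = (x)*(x^2 - 6*x + 5) = x*(x - 5)*(x - 1)
(2) = (a - 1)*(a^2 - a - 12) = (a - 4)*(a - 1)*(a + 3)
(3) = (l + 1)*(l^2 + 8*l + 16) = (l + 1)*(l + 4)*(l + 4)
(4) = (m)*(m^3 + 7*m^2 + 14*m + 8) = m*(m + 1)*(m^2 + 6*m + 8) = m*(m + 1)*(m + 2)*(m + 4)
(5) = (y + 1)*(y^5 - 2*y^4 - 19*y^3 + 20*y^2) = y*(y + 1)*(y^4 - 2*y^3 - 19*y^2 + 20*y) = y^2*(y + 1)*(y^3 - 2*y^2 - 19*y + 20) = y^2*(y - 5)*(y + 1)*(y^2 + 3*y - 4) = y^2*(y - 5)*(y + 1)*(y + 4)*(y - 1)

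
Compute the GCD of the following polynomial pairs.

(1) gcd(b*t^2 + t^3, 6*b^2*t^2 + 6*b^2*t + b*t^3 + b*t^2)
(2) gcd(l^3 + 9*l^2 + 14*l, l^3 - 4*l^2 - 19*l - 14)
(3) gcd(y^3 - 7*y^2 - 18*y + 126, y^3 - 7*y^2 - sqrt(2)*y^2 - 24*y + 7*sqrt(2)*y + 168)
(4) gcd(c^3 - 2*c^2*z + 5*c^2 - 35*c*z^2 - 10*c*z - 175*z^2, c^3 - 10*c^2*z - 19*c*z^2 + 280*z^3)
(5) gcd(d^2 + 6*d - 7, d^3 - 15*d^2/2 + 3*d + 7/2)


(1) = t
(2) = l + 2
(3) = gcd((y - 7)*(y - 3*sqrt(2))*(y + 3*sqrt(2)), (y - 7)*(y - 4*sqrt(2))*(y + 3*sqrt(2))) = y^2 + y*(-7 + 3*sqrt(2)) - 21*sqrt(2)
(4) = -c^2 + 2*c*z + 35*z^2
(5) = d - 1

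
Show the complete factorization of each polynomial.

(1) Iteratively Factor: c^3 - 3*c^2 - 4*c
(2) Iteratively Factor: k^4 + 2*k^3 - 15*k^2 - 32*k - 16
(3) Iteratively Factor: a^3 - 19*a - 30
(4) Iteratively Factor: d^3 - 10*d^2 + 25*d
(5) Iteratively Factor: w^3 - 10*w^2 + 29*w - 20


(1) = (c)*(c^2 - 3*c - 4) = c*(c - 4)*(c + 1)
(2) = (k - 4)*(k^3 + 6*k^2 + 9*k + 4) = (k - 4)*(k + 1)*(k^2 + 5*k + 4) = (k - 4)*(k + 1)*(k + 4)*(k + 1)
(3) = (a + 3)*(a^2 - 3*a - 10) = (a + 2)*(a + 3)*(a - 5)
(4) = (d - 5)*(d^2 - 5*d) = d*(d - 5)*(d - 5)
(5) = (w - 5)*(w^2 - 5*w + 4) = (w - 5)*(w - 1)*(w - 4)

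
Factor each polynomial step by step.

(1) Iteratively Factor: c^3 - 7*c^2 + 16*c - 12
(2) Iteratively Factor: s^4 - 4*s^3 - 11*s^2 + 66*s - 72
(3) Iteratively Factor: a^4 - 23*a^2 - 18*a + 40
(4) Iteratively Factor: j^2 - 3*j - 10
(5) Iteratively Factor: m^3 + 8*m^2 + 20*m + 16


(1) = (c - 2)*(c^2 - 5*c + 6) = (c - 3)*(c - 2)*(c - 2)
(2) = (s + 4)*(s^3 - 8*s^2 + 21*s - 18) = (s - 2)*(s + 4)*(s^2 - 6*s + 9) = (s - 3)*(s - 2)*(s + 4)*(s - 3)
(3) = (a - 1)*(a^3 + a^2 - 22*a - 40) = (a - 5)*(a - 1)*(a^2 + 6*a + 8) = (a - 5)*(a - 1)*(a + 4)*(a + 2)
(4) = (j - 5)*(j + 2)
(5) = (m + 2)*(m^2 + 6*m + 8) = (m + 2)^2*(m + 4)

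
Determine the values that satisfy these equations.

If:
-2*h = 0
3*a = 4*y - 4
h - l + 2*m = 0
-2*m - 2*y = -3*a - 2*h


Then:
a = 4*y/3 - 4/3
h = 0
l = 2*y - 4
m = y - 2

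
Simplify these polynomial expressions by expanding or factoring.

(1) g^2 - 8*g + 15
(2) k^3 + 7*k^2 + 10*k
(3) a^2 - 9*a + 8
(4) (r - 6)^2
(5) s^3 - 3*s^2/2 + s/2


(1) = (g - 5)*(g - 3)
(2) = k*(k + 2)*(k + 5)
(3) = (a - 8)*(a - 1)
(4) = r^2 - 12*r + 36
(5) = s*(s - 1)*(s - 1/2)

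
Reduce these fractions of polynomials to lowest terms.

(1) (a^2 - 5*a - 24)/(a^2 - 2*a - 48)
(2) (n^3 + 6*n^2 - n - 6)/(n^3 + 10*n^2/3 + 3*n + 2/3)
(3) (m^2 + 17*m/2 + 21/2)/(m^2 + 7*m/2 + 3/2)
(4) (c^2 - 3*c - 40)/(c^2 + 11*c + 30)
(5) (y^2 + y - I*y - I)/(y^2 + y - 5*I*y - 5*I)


(1) = (a + 3)/(a + 6)
(2) = (3*n^2 + 15*n - 18)/(3*n^2 + 7*n + 2)
(3) = (2*m^2 + 17*m + 21)/(2*m^2 + 7*m + 3)
(4) = (c - 8)/(c + 6)
(5) = (y - I)/(y - 5*I)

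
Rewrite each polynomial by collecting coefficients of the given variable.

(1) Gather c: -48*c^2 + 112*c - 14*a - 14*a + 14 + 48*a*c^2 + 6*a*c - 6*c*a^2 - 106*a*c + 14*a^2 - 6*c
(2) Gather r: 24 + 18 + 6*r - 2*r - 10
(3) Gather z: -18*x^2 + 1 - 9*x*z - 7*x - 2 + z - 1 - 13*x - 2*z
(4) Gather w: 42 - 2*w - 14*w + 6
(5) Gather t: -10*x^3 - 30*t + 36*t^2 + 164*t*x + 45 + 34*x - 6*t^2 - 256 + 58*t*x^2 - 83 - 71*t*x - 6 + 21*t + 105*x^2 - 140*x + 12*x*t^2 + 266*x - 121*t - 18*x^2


(1) = 14*a^2 - 28*a + c^2*(48*a - 48) + c*(-6*a^2 - 100*a + 106) + 14
(2) = 4*r + 32
(3) = -18*x^2 - 20*x + z*(-9*x - 1) - 2
(4) = 48 - 16*w
(5) = t^2*(12*x + 30) + t*(58*x^2 + 93*x - 130) - 10*x^3 + 87*x^2 + 160*x - 300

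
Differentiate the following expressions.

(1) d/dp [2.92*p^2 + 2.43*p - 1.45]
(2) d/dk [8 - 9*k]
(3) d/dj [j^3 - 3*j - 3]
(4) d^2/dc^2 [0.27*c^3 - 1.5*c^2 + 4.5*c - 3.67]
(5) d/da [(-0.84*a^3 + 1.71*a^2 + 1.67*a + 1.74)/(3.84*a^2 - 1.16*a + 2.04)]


(1) = 5.84*p + 2.43
(2) = -9
(3) = 3*j^2 - 3
(4) = 1.62*c - 3.0
(5) = (-3.2256*a^4 + 1.9488*a^3 - 13.5372*a^2 - 6.3864*a + 5.4252)/(14.7456*a^4 - 8.9088*a^3 + 17.0128*a^2 - 4.7328*a + 4.1616)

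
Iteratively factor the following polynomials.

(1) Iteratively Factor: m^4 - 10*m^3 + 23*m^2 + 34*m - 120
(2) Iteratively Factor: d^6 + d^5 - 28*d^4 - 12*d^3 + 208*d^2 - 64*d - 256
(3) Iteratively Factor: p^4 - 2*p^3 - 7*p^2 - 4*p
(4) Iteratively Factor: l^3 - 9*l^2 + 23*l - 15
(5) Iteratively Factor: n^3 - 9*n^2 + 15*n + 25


(1) = (m - 4)*(m^3 - 6*m^2 - m + 30) = (m - 4)*(m - 3)*(m^2 - 3*m - 10) = (m - 5)*(m - 4)*(m - 3)*(m + 2)
(2) = (d - 4)*(d^5 + 5*d^4 - 8*d^3 - 44*d^2 + 32*d + 64) = (d - 4)*(d + 4)*(d^4 + d^3 - 12*d^2 + 4*d + 16) = (d - 4)*(d + 4)^2*(d^3 - 3*d^2 + 4) = (d - 4)*(d + 1)*(d + 4)^2*(d^2 - 4*d + 4) = (d - 4)*(d - 2)*(d + 1)*(d + 4)^2*(d - 2)
(3) = (p + 1)*(p^3 - 3*p^2 - 4*p) = (p - 4)*(p + 1)*(p^2 + p) = (p - 4)*(p + 1)^2*(p)
(4) = (l - 5)*(l^2 - 4*l + 3) = (l - 5)*(l - 3)*(l - 1)
(5) = (n - 5)*(n^2 - 4*n - 5) = (n - 5)^2*(n + 1)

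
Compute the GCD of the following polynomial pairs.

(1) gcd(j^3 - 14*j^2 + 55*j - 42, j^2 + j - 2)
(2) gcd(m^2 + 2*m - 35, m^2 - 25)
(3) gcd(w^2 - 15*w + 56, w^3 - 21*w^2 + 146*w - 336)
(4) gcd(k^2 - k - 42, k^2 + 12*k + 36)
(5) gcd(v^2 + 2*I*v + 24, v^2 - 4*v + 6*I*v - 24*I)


(1) = j - 1
(2) = gcd((m - 5)*(m + 7), (m - 5)*(m + 5)) = m - 5
(3) = gcd((w - 8)*(w - 7), (w - 8)*(w - 7)*(w - 6)) = w^2 - 15*w + 56
(4) = k + 6
(5) = gcd((v - 4*I)*(v + 6*I), (v - 4)*(v + 6*I)) = v + 6*I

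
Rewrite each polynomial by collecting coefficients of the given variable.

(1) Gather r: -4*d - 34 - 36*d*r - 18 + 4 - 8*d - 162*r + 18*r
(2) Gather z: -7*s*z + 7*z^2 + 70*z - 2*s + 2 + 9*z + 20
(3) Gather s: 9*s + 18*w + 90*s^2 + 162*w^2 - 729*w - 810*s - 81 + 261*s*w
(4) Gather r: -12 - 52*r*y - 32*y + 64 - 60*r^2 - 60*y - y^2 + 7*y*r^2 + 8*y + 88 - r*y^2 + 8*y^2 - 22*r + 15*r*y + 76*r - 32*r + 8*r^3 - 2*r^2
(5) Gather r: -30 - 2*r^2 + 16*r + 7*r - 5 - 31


(1) = -12*d + r*(-36*d - 144) - 48
(2) = -2*s + 7*z^2 + z*(79 - 7*s) + 22
(3) = 90*s^2 + s*(261*w - 801) + 162*w^2 - 711*w - 81
(4) = 8*r^3 + r^2*(7*y - 62) + r*(-y^2 - 37*y + 22) + 7*y^2 - 84*y + 140
(5) = -2*r^2 + 23*r - 66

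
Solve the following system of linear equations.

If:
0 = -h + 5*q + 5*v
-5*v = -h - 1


Then:
h = 5*v - 1
q = -1/5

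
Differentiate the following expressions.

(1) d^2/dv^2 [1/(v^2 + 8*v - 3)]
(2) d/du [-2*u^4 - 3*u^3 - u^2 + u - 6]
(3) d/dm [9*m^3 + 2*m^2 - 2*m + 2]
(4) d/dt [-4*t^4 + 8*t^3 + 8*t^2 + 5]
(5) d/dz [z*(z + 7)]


(1) = 2*(-v^2 - 8*v + 4*(v + 4)^2 + 3)/(v^2 + 8*v - 3)^3
(2) = -8*u^3 - 9*u^2 - 2*u + 1
(3) = 27*m^2 + 4*m - 2
(4) = 8*t*(-2*t^2 + 3*t + 2)
(5) = 2*z + 7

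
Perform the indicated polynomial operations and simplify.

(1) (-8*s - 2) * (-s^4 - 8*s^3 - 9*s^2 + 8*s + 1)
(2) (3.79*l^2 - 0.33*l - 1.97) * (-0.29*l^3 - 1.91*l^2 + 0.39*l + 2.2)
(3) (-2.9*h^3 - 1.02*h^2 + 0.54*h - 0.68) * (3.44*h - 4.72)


(1) = 8*s^5 + 66*s^4 + 88*s^3 - 46*s^2 - 24*s - 2
(2) = -1.0991*l^5 - 7.1432*l^4 + 2.6797*l^3 + 11.972*l^2 - 1.4943*l - 4.334
(3) = -9.976*h^4 + 10.1792*h^3 + 6.672*h^2 - 4.888*h + 3.2096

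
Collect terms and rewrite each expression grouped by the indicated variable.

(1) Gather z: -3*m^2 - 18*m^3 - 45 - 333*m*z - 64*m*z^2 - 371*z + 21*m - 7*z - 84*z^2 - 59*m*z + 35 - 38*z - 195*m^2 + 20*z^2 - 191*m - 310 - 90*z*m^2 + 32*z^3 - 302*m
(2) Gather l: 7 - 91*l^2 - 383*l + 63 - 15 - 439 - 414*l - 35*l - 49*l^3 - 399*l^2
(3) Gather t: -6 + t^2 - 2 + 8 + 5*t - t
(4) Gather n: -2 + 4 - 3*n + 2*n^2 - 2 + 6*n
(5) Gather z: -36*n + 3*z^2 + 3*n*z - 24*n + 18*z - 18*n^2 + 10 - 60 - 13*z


(1) = -18*m^3 - 198*m^2 - 472*m + 32*z^3 + z^2*(-64*m - 64) + z*(-90*m^2 - 392*m - 416) - 320
(2) = -49*l^3 - 490*l^2 - 832*l - 384
(3) = t^2 + 4*t
(4) = 2*n^2 + 3*n
(5) = -18*n^2 - 60*n + 3*z^2 + z*(3*n + 5) - 50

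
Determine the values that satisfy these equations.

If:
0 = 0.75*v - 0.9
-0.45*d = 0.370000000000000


Then:
d = -0.82
v = 1.20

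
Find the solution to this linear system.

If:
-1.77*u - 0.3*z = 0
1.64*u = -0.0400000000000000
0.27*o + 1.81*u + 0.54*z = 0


Then:
o = -0.12
u = -0.02
z = 0.14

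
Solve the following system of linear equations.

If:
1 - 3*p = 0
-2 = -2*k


Then:
k = 1
p = 1/3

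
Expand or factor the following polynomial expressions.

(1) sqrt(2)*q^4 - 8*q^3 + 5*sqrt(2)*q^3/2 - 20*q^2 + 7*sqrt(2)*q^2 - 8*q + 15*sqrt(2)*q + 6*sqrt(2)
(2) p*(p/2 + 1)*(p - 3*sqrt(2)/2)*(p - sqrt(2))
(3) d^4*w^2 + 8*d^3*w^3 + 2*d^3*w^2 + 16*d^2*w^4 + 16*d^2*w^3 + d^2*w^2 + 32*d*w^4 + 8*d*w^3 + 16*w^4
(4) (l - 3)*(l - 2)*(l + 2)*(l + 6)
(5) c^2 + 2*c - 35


(1) = (q + 2)*(q - 3*sqrt(2))*(q - sqrt(2))*(sqrt(2)*q + sqrt(2)/2)
(2) = p^4/2 - 5*sqrt(2)*p^3/4 + p^3 - 5*sqrt(2)*p^2/2 + 3*p^2/2 + 3*p
(3) = (d + 4*w)^2*(d*w + w)^2
(4) = l^4 + 3*l^3 - 22*l^2 - 12*l + 72
(5) = (c - 5)*(c + 7)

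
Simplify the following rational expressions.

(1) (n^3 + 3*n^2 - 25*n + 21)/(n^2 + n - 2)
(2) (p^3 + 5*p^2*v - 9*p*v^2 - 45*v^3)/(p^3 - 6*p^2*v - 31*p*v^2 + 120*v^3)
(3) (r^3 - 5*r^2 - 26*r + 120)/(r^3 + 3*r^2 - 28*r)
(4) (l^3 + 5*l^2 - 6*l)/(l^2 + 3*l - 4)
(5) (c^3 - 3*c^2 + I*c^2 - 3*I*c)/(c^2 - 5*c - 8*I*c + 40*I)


(1) = (n^2 + 4*n - 21)/(n + 2)
(2) = (p + 3*v)/(p - 8*v)
(3) = (r^2 - r - 30)/(r^2 + 7*r)
(4) = (l^2 + 6*l)/(l + 4)
(5) = (c^3 + c^2*(-3 + I) - 3*I*c)/(c^2 + c*(-5 - 8*I) + 40*I)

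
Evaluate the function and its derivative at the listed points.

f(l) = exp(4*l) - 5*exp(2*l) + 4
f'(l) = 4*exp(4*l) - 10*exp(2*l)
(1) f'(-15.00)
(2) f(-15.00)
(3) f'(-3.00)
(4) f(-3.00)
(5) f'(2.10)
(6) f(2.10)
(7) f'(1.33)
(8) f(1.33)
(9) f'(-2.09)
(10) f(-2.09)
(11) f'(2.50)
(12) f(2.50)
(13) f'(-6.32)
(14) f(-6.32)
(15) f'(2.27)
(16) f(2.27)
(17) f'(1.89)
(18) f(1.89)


(1) = -0.00
(2) = 4.00
(3) = -0.02
(4) = 3.99
(5) = 17121.40
(6) = 4117.64
(7) = 674.57
(8) = 136.90
(9) = -0.15
(10) = 3.92
(11) = 86621.73
(12) = 21288.40
(13) = -0.00
(14) = 4.00
(15) = 34174.96
(16) = 8313.51
(17) = 7241.22
(18) = 1704.77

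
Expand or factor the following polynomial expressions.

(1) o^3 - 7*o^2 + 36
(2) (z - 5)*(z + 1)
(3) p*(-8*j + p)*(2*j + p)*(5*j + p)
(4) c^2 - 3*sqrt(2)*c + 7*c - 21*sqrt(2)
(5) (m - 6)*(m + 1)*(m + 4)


(1) = (o - 6)*(o - 3)*(o + 2)
(2) = z^2 - 4*z - 5
(3) = -80*j^3*p - 46*j^2*p^2 - j*p^3 + p^4
(4) = (c + 7)*(c - 3*sqrt(2))
(5) = m^3 - m^2 - 26*m - 24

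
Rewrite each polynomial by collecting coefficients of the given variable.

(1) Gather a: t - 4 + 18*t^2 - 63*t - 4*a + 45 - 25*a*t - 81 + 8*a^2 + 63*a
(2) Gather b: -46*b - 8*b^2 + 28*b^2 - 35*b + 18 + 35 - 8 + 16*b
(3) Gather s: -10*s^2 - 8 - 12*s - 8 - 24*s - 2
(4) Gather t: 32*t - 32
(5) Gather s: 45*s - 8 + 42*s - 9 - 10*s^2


(1) = 8*a^2 + a*(59 - 25*t) + 18*t^2 - 62*t - 40
(2) = 20*b^2 - 65*b + 45
(3) = -10*s^2 - 36*s - 18
(4) = 32*t - 32
(5) = -10*s^2 + 87*s - 17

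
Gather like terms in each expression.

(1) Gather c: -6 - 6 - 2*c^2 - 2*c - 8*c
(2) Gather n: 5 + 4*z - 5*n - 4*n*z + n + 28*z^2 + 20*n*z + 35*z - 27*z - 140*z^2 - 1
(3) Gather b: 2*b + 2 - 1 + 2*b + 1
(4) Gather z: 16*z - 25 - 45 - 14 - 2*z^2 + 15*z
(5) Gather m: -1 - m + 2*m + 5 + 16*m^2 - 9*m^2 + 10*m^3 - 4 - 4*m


(1) = -2*c^2 - 10*c - 12
(2) = n*(16*z - 4) - 112*z^2 + 12*z + 4
(3) = 4*b + 2
(4) = -2*z^2 + 31*z - 84
(5) = 10*m^3 + 7*m^2 - 3*m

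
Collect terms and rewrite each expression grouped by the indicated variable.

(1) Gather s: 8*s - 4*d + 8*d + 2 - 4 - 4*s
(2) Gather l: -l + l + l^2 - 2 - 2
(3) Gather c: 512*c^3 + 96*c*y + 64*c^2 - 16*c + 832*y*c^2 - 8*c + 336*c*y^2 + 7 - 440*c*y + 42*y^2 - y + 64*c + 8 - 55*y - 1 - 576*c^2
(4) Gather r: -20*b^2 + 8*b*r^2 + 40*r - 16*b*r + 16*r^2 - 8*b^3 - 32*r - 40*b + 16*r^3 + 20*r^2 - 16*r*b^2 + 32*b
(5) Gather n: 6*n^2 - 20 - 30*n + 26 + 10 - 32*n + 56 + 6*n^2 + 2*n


(1) = 4*d + 4*s - 2
(2) = l^2 - 4
(3) = 512*c^3 + c^2*(832*y - 512) + c*(336*y^2 - 344*y + 40) + 42*y^2 - 56*y + 14
(4) = -8*b^3 - 20*b^2 - 8*b + 16*r^3 + r^2*(8*b + 36) + r*(-16*b^2 - 16*b + 8)
(5) = 12*n^2 - 60*n + 72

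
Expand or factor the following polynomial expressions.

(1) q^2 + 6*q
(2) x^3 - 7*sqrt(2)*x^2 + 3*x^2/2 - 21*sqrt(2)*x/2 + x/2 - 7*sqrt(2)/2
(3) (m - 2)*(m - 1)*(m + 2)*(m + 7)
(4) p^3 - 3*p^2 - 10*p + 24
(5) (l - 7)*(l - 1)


(1) = q*(q + 6)
(2) = (x + 1/2)*(x + 1)*(x - 7*sqrt(2))
(3) = m^4 + 6*m^3 - 11*m^2 - 24*m + 28
(4) = (p - 4)*(p - 2)*(p + 3)
(5) = l^2 - 8*l + 7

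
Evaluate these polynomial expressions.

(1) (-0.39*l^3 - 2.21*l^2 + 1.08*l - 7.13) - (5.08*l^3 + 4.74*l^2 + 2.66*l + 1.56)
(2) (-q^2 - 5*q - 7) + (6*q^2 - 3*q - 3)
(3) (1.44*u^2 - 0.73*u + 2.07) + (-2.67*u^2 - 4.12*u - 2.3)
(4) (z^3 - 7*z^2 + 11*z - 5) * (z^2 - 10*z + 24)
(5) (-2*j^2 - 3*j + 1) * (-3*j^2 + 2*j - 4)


(1) = -5.47*l^3 - 6.95*l^2 - 1.58*l - 8.69
(2) = 5*q^2 - 8*q - 10
(3) = -1.23*u^2 - 4.85*u - 0.23
(4) = z^5 - 17*z^4 + 105*z^3 - 283*z^2 + 314*z - 120
(5) = 6*j^4 + 5*j^3 - j^2 + 14*j - 4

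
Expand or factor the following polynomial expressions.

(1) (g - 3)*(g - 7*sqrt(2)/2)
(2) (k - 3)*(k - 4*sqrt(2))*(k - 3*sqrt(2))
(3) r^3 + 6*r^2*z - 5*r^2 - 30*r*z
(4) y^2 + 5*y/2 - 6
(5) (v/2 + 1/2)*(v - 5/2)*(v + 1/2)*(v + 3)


(1) = g^2 - 7*sqrt(2)*g/2 - 3*g + 21*sqrt(2)/2
(2) = k^3 - 7*sqrt(2)*k^2 - 3*k^2 + 24*k + 21*sqrt(2)*k - 72
(3) = r*(r - 5)*(r + 6*z)
(4) = (y - 3/2)*(y + 4)
(5) = v^4/2 + v^3 - 25*v^2/8 - 11*v/2 - 15/8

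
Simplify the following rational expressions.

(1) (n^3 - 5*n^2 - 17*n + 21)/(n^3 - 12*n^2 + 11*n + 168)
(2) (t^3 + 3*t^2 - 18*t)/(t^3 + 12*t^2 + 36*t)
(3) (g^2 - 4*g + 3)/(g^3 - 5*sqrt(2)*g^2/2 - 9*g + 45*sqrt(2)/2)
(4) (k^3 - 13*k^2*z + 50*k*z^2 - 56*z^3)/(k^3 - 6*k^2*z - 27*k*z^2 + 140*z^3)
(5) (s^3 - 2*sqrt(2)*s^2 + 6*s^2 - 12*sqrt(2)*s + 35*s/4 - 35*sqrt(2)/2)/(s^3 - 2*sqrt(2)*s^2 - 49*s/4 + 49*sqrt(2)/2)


(1) = (n - 1)/(n - 8)
(2) = (t - 3)/(t + 6)
(3) = (2*g - 2)/(2*g^2 + g*(6 - 5*sqrt(2)) - 15*sqrt(2))
(4) = (k - 2*z)/(k + 5*z)
(5) = (16*s + 40)/(16*s - 56)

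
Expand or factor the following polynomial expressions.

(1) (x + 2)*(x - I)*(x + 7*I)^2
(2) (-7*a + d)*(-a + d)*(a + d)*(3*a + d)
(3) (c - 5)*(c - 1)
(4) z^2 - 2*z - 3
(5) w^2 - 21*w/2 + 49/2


(1) = x^4 + 2*x^3 + 13*I*x^3 - 35*x^2 + 26*I*x^2 - 70*x + 49*I*x + 98*I
(2) = 21*a^4 + 4*a^3*d - 22*a^2*d^2 - 4*a*d^3 + d^4
(3) = c^2 - 6*c + 5
(4) = (z - 3)*(z + 1)
(5) = (w - 7)*(w - 7/2)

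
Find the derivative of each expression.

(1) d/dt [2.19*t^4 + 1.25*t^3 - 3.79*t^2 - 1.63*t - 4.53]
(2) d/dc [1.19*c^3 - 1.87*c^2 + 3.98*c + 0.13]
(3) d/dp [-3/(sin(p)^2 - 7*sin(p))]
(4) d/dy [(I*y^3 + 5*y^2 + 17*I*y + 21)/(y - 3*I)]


(1) = 8.76*t^3 + 3.75*t^2 - 7.58*t - 1.63
(2) = 3.57*c^2 - 3.74*c + 3.98
(3) = 3*(2*sin(p) - 7)*cos(p)/((sin(p) - 7)^2*sin(p)^2)
(4) = 2*(I*y^3 + 7*y^2 - 15*I*y + 15)/(y^2 - 6*I*y - 9)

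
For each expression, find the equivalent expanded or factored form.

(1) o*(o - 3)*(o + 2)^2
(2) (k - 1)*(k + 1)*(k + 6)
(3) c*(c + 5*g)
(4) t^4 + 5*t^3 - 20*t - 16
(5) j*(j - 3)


(1) = o^4 + o^3 - 8*o^2 - 12*o
(2) = k^3 + 6*k^2 - k - 6
(3) = c^2 + 5*c*g
(4) = (t - 2)*(t + 1)*(t + 2)*(t + 4)
(5) = j^2 - 3*j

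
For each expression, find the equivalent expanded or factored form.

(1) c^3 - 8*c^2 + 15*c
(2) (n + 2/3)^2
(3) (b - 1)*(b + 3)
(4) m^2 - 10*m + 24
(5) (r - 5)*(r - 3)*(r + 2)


(1) = c*(c - 5)*(c - 3)
(2) = n^2 + 4*n/3 + 4/9
(3) = b^2 + 2*b - 3
(4) = (m - 6)*(m - 4)
(5) = r^3 - 6*r^2 - r + 30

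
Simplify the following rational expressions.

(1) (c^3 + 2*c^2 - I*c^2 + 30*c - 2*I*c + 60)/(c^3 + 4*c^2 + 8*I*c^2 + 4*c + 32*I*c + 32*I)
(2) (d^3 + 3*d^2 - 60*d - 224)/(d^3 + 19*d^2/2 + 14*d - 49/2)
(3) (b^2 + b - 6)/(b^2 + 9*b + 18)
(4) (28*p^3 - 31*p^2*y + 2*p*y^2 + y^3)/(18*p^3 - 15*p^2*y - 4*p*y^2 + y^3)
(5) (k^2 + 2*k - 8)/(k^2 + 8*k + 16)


(1) = (c^2 - I*c + 30)/(c^2 + c*(2 + 8*I) + 16*I)
(2) = (2*d^2 - 8*d - 64)/(2*d^2 + 5*d - 7)
(3) = (b - 2)/(b + 6)
(4) = (-28*p^2 + 3*p*y + y^2)/(-18*p^2 - 3*p*y + y^2)
(5) = (k - 2)/(k + 4)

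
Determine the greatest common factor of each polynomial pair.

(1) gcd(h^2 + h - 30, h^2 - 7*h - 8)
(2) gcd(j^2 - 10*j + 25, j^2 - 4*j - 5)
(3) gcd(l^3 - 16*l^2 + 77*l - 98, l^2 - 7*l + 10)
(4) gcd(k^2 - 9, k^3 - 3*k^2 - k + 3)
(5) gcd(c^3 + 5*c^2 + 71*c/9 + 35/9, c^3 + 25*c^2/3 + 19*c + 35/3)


(1) = 1
(2) = j - 5
(3) = gcd((l - 7)^2*(l - 2), (l - 5)*(l - 2)) = l - 2
(4) = gcd((k - 3)*(k + 3), (k - 3)*(k - 1)*(k + 1)) = k - 3
(5) = gcd((c + 1)*(c + 5/3)*(c + 7/3), (c + 1)*(c + 7/3)*(c + 5)) = c^2 + 10*c/3 + 7/3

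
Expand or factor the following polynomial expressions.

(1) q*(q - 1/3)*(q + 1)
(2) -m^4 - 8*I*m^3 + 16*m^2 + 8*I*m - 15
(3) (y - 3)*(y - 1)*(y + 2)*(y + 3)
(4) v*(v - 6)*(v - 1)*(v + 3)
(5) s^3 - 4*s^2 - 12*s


(1) = q^3 + 2*q^2/3 - q/3
(2) = (m + 3*I)*(m + 5*I)*(I*m - I)*(I*m + I)
(3) = y^4 + y^3 - 11*y^2 - 9*y + 18
(4) = v^4 - 4*v^3 - 15*v^2 + 18*v
(5) = s*(s - 6)*(s + 2)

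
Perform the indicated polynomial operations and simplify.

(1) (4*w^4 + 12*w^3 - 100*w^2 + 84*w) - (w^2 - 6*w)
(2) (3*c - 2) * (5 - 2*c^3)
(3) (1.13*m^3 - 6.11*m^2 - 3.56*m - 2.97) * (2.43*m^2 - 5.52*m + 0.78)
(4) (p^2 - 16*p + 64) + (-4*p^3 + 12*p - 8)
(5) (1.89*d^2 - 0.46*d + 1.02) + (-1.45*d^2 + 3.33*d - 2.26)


(1) = 4*w^4 + 12*w^3 - 101*w^2 + 90*w
(2) = -6*c^4 + 4*c^3 + 15*c - 10
(3) = 2.7459*m^5 - 21.0849*m^4 + 25.9578*m^3 + 7.6683*m^2 + 13.6176*m - 2.3166
(4) = -4*p^3 + p^2 - 4*p + 56
(5) = 0.44*d^2 + 2.87*d - 1.24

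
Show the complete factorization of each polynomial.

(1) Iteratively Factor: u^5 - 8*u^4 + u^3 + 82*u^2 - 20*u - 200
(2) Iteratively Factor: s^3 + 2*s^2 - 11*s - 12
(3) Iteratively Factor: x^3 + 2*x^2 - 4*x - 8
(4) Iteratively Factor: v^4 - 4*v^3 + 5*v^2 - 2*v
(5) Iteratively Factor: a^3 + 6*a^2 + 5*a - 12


(1) = (u - 5)*(u^4 - 3*u^3 - 14*u^2 + 12*u + 40) = (u - 5)*(u + 2)*(u^3 - 5*u^2 - 4*u + 20) = (u - 5)^2*(u + 2)*(u^2 - 4) = (u - 5)^2*(u + 2)^2*(u - 2)
(2) = (s + 4)*(s^2 - 2*s - 3) = (s + 1)*(s + 4)*(s - 3)
(3) = (x + 2)*(x^2 - 4) = (x + 2)^2*(x - 2)
(4) = (v)*(v^3 - 4*v^2 + 5*v - 2) = v*(v - 1)*(v^2 - 3*v + 2) = v*(v - 2)*(v - 1)*(v - 1)
(5) = (a - 1)*(a^2 + 7*a + 12) = (a - 1)*(a + 3)*(a + 4)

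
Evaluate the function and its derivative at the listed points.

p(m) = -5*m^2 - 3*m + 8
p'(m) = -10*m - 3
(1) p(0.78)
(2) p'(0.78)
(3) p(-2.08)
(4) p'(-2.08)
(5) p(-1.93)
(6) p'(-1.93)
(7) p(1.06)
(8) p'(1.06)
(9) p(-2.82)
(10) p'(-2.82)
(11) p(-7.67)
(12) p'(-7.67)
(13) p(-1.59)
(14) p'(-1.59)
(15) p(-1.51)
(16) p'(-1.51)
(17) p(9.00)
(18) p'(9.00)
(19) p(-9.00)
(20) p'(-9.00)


(1) = 2.62
(2) = -10.80
(3) = -7.39
(4) = 17.80
(5) = -4.83
(6) = 16.30
(7) = -0.80
(8) = -13.60
(9) = -23.30
(10) = 25.20
(11) = -263.13
(12) = 73.70
(13) = 0.13
(14) = 12.90
(15) = 1.13
(16) = 12.10
(17) = -424.00
(18) = -93.00
(19) = -370.00
(20) = 87.00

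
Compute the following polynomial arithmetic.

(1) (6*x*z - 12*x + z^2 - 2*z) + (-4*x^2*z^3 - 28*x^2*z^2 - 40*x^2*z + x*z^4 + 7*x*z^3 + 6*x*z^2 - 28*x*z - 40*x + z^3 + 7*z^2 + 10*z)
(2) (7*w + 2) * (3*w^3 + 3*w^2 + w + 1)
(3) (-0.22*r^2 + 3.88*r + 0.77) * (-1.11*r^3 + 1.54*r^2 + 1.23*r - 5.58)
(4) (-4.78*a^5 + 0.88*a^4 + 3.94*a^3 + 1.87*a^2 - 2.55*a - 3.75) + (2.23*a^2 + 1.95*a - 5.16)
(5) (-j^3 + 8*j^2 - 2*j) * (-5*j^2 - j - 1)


(1) = -4*x^2*z^3 - 28*x^2*z^2 - 40*x^2*z + x*z^4 + 7*x*z^3 + 6*x*z^2 - 22*x*z - 52*x + z^3 + 8*z^2 + 8*z
(2) = 21*w^4 + 27*w^3 + 13*w^2 + 9*w + 2
(3) = 0.2442*r^5 - 4.6456*r^4 + 4.8499*r^3 + 7.1858*r^2 - 20.7033*r - 4.2966
(4) = -4.78*a^5 + 0.88*a^4 + 3.94*a^3 + 4.1*a^2 - 0.6*a - 8.91
(5) = 5*j^5 - 39*j^4 + 3*j^3 - 6*j^2 + 2*j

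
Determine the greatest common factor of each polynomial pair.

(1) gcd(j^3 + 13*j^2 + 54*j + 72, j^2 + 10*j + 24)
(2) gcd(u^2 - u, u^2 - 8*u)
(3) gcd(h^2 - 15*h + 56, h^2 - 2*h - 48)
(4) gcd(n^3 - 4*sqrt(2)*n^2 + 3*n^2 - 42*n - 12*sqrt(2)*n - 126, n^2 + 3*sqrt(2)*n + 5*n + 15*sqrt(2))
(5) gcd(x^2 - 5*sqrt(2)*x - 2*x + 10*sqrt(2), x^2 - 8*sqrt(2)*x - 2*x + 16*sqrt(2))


(1) = j^2 + 10*j + 24
(2) = gcd(u*(u - 1), u*(u - 8)) = u
(3) = gcd((h - 8)*(h - 7), (h - 8)*(h + 6)) = h - 8
(4) = gcd((n + 3)*(n - 7*sqrt(2))*(n + 3*sqrt(2)), (n + 5)*(n + 3*sqrt(2))) = n + 3*sqrt(2)
(5) = gcd((x - 2)*(x - 5*sqrt(2)), (x - 2)*(x - 8*sqrt(2))) = x - 2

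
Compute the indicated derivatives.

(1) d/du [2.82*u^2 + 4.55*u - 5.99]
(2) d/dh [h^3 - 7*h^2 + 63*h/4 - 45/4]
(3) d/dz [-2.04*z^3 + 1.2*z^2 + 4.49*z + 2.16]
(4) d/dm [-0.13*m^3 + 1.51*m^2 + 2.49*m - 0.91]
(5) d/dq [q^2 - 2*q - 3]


(1) = 5.64*u + 4.55
(2) = 3*h^2 - 14*h + 63/4
(3) = -6.12*z^2 + 2.4*z + 4.49
(4) = -0.39*m^2 + 3.02*m + 2.49
(5) = 2*q - 2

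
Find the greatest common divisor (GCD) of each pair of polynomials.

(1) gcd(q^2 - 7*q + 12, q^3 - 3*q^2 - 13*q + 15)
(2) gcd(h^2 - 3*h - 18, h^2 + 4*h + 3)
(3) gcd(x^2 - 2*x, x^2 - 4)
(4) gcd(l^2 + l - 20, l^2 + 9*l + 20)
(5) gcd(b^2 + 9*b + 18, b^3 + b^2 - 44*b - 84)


(1) = 1
(2) = gcd((h - 6)*(h + 3), (h + 1)*(h + 3)) = h + 3
(3) = gcd(x*(x - 2), (x - 2)*(x + 2)) = x - 2
(4) = gcd((l - 4)*(l + 5), (l + 4)*(l + 5)) = l + 5
(5) = gcd((b + 3)*(b + 6), (b - 7)*(b + 2)*(b + 6)) = b + 6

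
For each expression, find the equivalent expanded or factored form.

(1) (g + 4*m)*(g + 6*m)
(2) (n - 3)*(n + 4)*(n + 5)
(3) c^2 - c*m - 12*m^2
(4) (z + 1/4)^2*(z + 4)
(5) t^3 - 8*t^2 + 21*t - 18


(1) = g^2 + 10*g*m + 24*m^2
(2) = n^3 + 6*n^2 - 7*n - 60
(3) = (c - 4*m)*(c + 3*m)
(4) = z^3 + 9*z^2/2 + 33*z/16 + 1/4
(5) = (t - 3)^2*(t - 2)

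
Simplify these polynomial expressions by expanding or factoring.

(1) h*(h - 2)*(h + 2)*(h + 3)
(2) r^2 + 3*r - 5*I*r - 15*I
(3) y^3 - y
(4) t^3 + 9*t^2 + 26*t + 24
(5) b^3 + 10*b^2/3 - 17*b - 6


(1) = h^4 + 3*h^3 - 4*h^2 - 12*h
(2) = (r + 3)*(r - 5*I)
(3) = y*(y - 1)*(y + 1)
(4) = (t + 2)*(t + 3)*(t + 4)
(5) = (b - 3)*(b + 1/3)*(b + 6)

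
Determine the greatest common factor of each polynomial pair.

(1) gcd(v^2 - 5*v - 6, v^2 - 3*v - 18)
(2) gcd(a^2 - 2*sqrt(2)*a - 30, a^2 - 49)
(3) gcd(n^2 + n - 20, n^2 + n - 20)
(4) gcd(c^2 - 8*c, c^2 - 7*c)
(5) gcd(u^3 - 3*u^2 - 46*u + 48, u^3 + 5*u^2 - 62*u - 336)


(1) = gcd((v - 6)*(v + 1), (v - 6)*(v + 3)) = v - 6
(2) = 1
(3) = gcd((n - 4)*(n + 5), (n - 4)*(n + 5)) = n^2 + n - 20
(4) = gcd(c*(c - 8), c*(c - 7)) = c
(5) = gcd((u - 8)*(u - 1)*(u + 6), (u - 8)*(u + 6)*(u + 7)) = u^2 - 2*u - 48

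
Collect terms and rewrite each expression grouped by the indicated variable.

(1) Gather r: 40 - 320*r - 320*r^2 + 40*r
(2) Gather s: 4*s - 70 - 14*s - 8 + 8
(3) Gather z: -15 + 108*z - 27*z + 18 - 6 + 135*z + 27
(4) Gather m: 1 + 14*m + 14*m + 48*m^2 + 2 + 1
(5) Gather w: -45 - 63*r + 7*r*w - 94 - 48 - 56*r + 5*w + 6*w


(1) = -320*r^2 - 280*r + 40
(2) = -10*s - 70
(3) = 216*z + 24
(4) = 48*m^2 + 28*m + 4
(5) = -119*r + w*(7*r + 11) - 187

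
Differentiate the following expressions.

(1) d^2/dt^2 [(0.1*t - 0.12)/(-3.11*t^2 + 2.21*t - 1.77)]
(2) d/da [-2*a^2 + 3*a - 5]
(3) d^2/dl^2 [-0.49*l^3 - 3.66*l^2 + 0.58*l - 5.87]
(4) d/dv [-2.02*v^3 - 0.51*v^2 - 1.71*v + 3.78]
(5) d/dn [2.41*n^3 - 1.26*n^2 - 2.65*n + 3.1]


(1) = (-(0.1*t - 0.12)*(6.22*t - 2.21)*(12.44*t - 4.42) + (1.866*t - 1.1884)*(3.11*t^2 - 2.21*t + 1.77))/(3.11*t^2 - 2.21*t + 1.77)^3
(2) = 3 - 4*a
(3) = -2.94*l - 7.32
(4) = -6.06*v^2 - 1.02*v - 1.71
(5) = 7.23*n^2 - 2.52*n - 2.65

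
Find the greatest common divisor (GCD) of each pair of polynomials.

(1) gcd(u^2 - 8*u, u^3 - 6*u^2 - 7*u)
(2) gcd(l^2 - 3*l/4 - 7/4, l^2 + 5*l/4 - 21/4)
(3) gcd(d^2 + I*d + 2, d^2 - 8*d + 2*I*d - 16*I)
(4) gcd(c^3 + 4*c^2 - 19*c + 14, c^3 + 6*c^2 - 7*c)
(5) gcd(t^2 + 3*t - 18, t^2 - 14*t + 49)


(1) = gcd(u*(u - 8), u*(u - 7)*(u + 1)) = u
(2) = gcd((l - 7/4)*(l + 1), (l - 7/4)*(l + 3)) = l - 7/4
(3) = gcd((d - I)*(d + 2*I), (d - 8)*(d + 2*I)) = d + 2*I
(4) = c^2 + 6*c - 7
(5) = 1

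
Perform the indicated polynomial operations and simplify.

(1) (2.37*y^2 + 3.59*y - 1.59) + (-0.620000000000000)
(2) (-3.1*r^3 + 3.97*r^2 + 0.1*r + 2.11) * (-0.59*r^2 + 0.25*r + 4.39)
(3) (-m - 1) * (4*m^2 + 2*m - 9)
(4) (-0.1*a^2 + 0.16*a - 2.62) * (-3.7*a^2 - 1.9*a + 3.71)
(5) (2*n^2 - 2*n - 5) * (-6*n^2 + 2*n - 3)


(1) = 2.37*y^2 + 3.59*y - 2.21
(2) = 1.829*r^5 - 3.1173*r^4 - 12.6755*r^3 + 16.2084*r^2 + 0.9665*r + 9.2629
(3) = -4*m^3 - 6*m^2 + 7*m + 9
(4) = 0.37*a^4 - 0.402*a^3 + 9.019*a^2 + 5.5716*a - 9.7202
(5) = -12*n^4 + 16*n^3 + 20*n^2 - 4*n + 15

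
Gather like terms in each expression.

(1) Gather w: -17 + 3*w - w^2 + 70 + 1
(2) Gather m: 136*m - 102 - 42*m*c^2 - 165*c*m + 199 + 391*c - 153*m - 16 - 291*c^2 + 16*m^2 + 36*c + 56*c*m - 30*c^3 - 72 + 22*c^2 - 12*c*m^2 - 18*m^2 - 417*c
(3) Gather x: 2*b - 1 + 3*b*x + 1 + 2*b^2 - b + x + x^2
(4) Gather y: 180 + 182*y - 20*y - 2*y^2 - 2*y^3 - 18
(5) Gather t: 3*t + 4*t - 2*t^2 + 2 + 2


(1) = -w^2 + 3*w + 54
(2) = -30*c^3 - 269*c^2 + 10*c + m^2*(-12*c - 2) + m*(-42*c^2 - 109*c - 17) + 9
(3) = 2*b^2 + b + x^2 + x*(3*b + 1)
(4) = -2*y^3 - 2*y^2 + 162*y + 162
(5) = -2*t^2 + 7*t + 4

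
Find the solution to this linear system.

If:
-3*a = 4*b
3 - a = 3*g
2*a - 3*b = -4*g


Then:
a = -48/35
b = 36/35
g = 51/35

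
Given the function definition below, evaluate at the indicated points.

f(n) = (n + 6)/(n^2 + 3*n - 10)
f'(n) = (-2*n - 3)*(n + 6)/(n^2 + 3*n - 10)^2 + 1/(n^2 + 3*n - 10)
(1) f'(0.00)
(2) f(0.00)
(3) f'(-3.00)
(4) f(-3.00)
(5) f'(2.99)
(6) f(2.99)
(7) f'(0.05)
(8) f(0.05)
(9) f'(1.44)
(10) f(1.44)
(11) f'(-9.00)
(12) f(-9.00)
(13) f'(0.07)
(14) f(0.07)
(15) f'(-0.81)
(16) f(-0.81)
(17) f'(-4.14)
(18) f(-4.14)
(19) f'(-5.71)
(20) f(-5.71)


(1) = -0.28
(2) = -0.60
(3) = -0.01
(4) = -0.30
(5) = -1.16
(6) = 1.14
(7) = -0.29
(8) = -0.61
(9) = -3.64
(10) = -2.06
(11) = -0.00
(12) = -0.07
(13) = -0.30
(14) = -0.62
(15) = -0.14
(16) = -0.44
(17) = 0.16
(18) = -0.35
(19) = 0.26
(20) = 0.05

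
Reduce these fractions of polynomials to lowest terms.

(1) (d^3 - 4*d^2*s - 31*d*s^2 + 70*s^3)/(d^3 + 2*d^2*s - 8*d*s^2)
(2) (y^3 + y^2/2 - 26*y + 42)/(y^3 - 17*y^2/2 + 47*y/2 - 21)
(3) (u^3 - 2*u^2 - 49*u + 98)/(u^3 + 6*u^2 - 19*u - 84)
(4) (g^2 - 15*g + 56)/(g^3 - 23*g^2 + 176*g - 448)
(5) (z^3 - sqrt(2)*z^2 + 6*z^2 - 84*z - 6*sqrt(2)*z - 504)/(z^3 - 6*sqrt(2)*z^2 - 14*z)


(1) = (d^2 - 2*d*s - 35*s^2)/(d^2 + 4*d*s)
(2) = (y + 6)/(y - 3)
(3) = (u^2 - 9*u + 14)/(u^2 - u - 12)
(4) = 1/(g - 8)
(5) = (z^2 + z*(6 + 6*sqrt(2)) + 36*sqrt(2))/(z^2 + sqrt(2)*z)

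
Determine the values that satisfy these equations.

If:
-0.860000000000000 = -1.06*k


Then:
k = 0.81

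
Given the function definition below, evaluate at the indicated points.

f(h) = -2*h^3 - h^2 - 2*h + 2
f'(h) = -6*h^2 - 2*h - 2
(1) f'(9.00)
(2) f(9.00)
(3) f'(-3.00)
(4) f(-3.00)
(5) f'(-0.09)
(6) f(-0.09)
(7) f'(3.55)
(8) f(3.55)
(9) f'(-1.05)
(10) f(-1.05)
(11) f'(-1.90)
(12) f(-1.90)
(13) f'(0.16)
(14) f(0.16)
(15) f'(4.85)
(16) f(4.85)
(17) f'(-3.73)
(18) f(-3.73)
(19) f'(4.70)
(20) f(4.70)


(1) = -506.00
(2) = -1555.00
(3) = -50.00
(4) = 53.00
(5) = -1.87
(6) = 2.17
(7) = -84.71
(8) = -107.18
(9) = -6.52
(10) = 5.31
(11) = -19.86
(12) = 15.91
(13) = -2.47
(14) = 1.65
(15) = -152.83
(16) = -259.39
(17) = -78.02
(18) = 99.34
(19) = -143.94
(20) = -237.14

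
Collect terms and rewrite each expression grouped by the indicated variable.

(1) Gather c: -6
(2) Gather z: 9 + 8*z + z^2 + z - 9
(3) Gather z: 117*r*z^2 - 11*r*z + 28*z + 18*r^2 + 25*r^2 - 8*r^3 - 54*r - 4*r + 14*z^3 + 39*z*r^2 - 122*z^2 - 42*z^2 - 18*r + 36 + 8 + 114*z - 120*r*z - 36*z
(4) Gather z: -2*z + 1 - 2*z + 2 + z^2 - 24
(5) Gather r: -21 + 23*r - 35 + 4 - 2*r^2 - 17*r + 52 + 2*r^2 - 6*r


(1) = -6
(2) = z^2 + 9*z
(3) = -8*r^3 + 43*r^2 - 76*r + 14*z^3 + z^2*(117*r - 164) + z*(39*r^2 - 131*r + 106) + 44
(4) = z^2 - 4*z - 21
(5) = 0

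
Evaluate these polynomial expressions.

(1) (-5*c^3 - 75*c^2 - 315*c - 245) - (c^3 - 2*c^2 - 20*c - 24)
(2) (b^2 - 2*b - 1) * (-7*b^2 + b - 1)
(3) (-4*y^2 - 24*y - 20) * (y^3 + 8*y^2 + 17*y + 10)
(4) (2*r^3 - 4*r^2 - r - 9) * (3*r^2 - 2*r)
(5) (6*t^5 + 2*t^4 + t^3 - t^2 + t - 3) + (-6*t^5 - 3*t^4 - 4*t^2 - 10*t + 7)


(1) = -6*c^3 - 73*c^2 - 295*c - 221
(2) = -7*b^4 + 15*b^3 + 4*b^2 + b + 1
(3) = -4*y^5 - 56*y^4 - 280*y^3 - 608*y^2 - 580*y - 200
(4) = 6*r^5 - 16*r^4 + 5*r^3 - 25*r^2 + 18*r
(5) = -t^4 + t^3 - 5*t^2 - 9*t + 4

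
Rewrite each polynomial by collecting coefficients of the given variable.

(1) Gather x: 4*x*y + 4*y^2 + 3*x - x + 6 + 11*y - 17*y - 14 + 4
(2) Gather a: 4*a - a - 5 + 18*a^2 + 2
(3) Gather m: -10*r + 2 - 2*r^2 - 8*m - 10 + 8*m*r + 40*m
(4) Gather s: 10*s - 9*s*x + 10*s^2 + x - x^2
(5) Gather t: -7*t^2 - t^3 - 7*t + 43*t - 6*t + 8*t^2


(1) = x*(4*y + 2) + 4*y^2 - 6*y - 4
(2) = 18*a^2 + 3*a - 3
(3) = m*(8*r + 32) - 2*r^2 - 10*r - 8
(4) = 10*s^2 + s*(10 - 9*x) - x^2 + x
(5) = -t^3 + t^2 + 30*t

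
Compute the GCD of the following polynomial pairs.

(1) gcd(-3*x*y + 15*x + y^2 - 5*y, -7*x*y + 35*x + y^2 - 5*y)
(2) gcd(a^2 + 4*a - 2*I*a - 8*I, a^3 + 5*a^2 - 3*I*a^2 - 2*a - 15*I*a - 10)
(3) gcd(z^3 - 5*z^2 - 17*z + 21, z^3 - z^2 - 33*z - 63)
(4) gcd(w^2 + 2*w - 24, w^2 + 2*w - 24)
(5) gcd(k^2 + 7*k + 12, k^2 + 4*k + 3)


(1) = gcd((-3*x + y)*(y - 5), (-7*x + y)*(y - 5)) = y - 5
(2) = a - 2*I
(3) = z^2 - 4*z - 21
(4) = w^2 + 2*w - 24
(5) = k + 3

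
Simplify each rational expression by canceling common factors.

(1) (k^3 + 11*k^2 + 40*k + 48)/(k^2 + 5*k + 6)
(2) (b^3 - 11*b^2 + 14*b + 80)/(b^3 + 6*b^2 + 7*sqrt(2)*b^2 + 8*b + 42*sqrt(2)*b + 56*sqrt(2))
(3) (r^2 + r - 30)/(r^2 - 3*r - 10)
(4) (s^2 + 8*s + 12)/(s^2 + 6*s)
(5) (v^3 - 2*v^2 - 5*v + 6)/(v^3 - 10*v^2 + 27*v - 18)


(1) = (k^2 + 8*k + 16)/(k + 2)
(2) = (b^2 - 13*b + 40)/(b^2 + b*(4 + 7*sqrt(2)) + 28*sqrt(2))
(3) = (r + 6)/(r + 2)
(4) = (s + 2)/s
(5) = (v + 2)/(v - 6)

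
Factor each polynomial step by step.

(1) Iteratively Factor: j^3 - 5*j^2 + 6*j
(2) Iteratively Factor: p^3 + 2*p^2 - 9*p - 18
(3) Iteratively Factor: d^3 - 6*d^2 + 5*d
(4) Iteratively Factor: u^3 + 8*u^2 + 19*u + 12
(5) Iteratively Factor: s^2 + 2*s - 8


(1) = (j)*(j^2 - 5*j + 6) = j*(j - 3)*(j - 2)
(2) = (p + 2)*(p^2 - 9) = (p + 2)*(p + 3)*(p - 3)
(3) = (d)*(d^2 - 6*d + 5) = d*(d - 1)*(d - 5)
(4) = (u + 4)*(u^2 + 4*u + 3) = (u + 3)*(u + 4)*(u + 1)
(5) = (s - 2)*(s + 4)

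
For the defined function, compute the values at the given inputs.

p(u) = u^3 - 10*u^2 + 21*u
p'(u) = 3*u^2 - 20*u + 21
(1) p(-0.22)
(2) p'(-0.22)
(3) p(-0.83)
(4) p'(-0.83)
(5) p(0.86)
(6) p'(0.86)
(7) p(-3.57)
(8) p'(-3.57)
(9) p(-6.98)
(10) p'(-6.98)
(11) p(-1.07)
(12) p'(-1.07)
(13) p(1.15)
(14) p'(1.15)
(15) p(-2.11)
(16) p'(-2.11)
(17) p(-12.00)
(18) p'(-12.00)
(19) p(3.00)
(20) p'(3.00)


(1) = -5.11
(2) = 25.55
(3) = -24.89
(4) = 39.67
(5) = 11.30
(6) = 6.02
(7) = -247.92
(8) = 130.63
(9) = -973.85
(10) = 306.76
(11) = -35.14
(12) = 45.83
(13) = 12.45
(14) = 1.97
(15) = -98.22
(16) = 76.56
(17) = -3420.00
(18) = 693.00
(19) = 0.00
(20) = -12.00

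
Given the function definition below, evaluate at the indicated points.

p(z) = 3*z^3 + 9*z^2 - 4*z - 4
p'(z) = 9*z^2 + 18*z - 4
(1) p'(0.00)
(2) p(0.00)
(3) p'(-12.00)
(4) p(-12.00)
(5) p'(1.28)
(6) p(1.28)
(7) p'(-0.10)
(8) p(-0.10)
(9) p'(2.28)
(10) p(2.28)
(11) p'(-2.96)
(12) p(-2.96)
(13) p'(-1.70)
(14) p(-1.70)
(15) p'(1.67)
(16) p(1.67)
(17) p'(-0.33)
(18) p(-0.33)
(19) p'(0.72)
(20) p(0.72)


(1) = -4.00
(2) = -4.00
(3) = 1076.00
(4) = -3844.00
(5) = 33.79
(6) = 11.92
(7) = -5.71
(8) = -3.51
(9) = 83.83
(10) = 69.22
(11) = 21.57
(12) = 8.89
(13) = -8.59
(14) = 14.07
(15) = 51.16
(16) = 28.39
(17) = -8.96
(18) = -1.81
(19) = 13.63
(20) = -1.09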